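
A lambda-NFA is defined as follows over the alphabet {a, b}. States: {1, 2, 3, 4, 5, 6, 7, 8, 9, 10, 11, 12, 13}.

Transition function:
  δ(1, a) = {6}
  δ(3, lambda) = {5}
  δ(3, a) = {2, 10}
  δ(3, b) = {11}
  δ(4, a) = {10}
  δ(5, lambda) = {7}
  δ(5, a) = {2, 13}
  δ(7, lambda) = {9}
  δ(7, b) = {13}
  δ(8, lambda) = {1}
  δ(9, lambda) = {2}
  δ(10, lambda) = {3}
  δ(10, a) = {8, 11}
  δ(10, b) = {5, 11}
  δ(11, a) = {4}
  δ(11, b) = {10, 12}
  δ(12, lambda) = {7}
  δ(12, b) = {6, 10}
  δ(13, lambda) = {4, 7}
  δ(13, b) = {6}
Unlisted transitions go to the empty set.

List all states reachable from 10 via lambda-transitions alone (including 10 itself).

{2, 3, 5, 7, 9, 10}

Start with {10}.
From 10 via lambda: add 3.
From 3 via lambda: add 5.
From 5 via lambda: add 7.
From 7 via lambda: add 9.
From 9 via lambda: add 2.
No new states can be added; the closed set is {2, 3, 5, 7, 9, 10}.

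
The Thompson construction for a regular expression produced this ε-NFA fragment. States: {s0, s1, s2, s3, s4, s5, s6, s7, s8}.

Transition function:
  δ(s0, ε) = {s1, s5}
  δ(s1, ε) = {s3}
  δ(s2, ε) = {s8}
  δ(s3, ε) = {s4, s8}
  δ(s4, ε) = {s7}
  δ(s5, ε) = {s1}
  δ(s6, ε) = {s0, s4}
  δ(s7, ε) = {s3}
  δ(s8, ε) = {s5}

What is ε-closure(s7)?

Start with {s7}.
From s7 via ε: add s3.
From s3 via ε: add s4, s8.
From s8 via ε: add s5.
From s5 via ε: add s1.
No new states can be added; the closed set is {s1, s3, s4, s5, s7, s8}.

{s1, s3, s4, s5, s7, s8}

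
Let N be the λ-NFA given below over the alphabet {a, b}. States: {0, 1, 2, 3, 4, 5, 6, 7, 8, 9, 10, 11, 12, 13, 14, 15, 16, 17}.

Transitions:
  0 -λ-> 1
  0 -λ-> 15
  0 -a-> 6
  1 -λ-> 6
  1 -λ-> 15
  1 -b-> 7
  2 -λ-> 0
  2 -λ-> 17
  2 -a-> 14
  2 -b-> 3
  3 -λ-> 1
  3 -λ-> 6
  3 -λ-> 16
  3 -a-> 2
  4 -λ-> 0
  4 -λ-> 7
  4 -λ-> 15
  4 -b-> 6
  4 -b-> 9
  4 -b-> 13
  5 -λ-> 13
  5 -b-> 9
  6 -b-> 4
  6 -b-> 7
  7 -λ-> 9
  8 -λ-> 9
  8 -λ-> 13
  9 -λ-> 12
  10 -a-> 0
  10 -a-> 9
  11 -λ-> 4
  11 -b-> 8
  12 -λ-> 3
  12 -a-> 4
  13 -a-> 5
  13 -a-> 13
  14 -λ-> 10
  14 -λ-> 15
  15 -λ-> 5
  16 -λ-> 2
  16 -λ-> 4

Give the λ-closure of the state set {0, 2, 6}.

Start with {0, 2, 6}.
From 0 via λ: add 1, 15.
From 2 via λ: add 17.
From 15 via λ: add 5.
From 5 via λ: add 13.
No new states can be added; the closed set is {0, 1, 2, 5, 6, 13, 15, 17}.

{0, 1, 2, 5, 6, 13, 15, 17}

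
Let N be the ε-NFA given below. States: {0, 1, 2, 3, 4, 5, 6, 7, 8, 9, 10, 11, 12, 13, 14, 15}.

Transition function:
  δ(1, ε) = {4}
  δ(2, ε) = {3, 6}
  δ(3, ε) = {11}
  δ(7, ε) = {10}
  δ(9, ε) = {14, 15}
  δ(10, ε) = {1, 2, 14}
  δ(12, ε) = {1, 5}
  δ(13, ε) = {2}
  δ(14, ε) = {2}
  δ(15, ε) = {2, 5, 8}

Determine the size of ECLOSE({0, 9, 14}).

10

Start with {0, 9, 14}.
From 9 via ε: add 15.
From 14 via ε: add 2.
From 2 via ε: add 3, 6.
From 15 via ε: add 5, 8.
From 3 via ε: add 11.
ε-closure = {0, 2, 3, 5, 6, 8, 9, 11, 14, 15}, which has 10 states.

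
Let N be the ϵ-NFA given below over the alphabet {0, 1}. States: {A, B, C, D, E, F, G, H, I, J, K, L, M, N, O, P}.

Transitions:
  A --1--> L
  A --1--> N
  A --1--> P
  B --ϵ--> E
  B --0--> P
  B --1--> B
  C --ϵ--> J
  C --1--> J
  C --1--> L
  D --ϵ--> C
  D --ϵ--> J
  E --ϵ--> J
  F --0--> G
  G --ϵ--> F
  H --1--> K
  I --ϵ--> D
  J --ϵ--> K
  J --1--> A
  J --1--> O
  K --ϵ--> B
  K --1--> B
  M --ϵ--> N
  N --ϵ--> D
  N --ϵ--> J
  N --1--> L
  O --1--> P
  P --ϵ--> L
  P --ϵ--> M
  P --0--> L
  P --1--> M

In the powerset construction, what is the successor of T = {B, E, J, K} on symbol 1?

{A, B, E, J, K, O}

B on 1 → {B}.
J on 1 → {A, O}.
K on 1 → {B}.
No 1-transition from E.
Union after reading 1: {A, B, O}.
Now take the ϵ-closure:
From B via ϵ: add E.
From E via ϵ: add J.
From J via ϵ: add K.
No new states can be added; the closed set is {A, B, E, J, K, O}.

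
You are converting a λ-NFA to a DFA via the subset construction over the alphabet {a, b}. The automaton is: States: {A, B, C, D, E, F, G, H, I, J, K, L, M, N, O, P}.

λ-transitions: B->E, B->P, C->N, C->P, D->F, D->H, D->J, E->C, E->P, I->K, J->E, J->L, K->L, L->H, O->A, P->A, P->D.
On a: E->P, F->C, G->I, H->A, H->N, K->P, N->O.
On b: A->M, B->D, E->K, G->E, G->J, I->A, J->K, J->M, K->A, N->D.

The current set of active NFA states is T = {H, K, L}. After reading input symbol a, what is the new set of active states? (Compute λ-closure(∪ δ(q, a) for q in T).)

{A, C, D, E, F, H, J, L, N, P}

H on a → {A, N}.
K on a → {P}.
No a-transition from L.
Union after reading a: {A, N, P}.
Now take the λ-closure:
From P via λ: add D.
From D via λ: add F, H, J.
From J via λ: add E, L.
From E via λ: add C.
No new states can be added; the closed set is {A, C, D, E, F, H, J, L, N, P}.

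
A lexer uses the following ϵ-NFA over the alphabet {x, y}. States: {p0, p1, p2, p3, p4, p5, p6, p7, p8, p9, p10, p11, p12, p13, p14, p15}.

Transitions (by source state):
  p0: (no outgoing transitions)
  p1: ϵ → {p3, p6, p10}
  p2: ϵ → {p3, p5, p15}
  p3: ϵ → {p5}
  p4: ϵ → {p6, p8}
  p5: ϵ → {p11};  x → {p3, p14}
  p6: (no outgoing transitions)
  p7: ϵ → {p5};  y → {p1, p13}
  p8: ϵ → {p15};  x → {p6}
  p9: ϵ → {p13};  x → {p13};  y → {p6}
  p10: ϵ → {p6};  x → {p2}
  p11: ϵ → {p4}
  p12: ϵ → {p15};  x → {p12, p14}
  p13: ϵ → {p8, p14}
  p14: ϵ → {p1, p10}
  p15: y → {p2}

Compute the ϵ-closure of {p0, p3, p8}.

{p0, p3, p4, p5, p6, p8, p11, p15}

Start with {p0, p3, p8}.
From p3 via ϵ: add p5.
From p8 via ϵ: add p15.
From p5 via ϵ: add p11.
From p11 via ϵ: add p4.
From p4 via ϵ: add p6.
No new states can be added; the closed set is {p0, p3, p4, p5, p6, p8, p11, p15}.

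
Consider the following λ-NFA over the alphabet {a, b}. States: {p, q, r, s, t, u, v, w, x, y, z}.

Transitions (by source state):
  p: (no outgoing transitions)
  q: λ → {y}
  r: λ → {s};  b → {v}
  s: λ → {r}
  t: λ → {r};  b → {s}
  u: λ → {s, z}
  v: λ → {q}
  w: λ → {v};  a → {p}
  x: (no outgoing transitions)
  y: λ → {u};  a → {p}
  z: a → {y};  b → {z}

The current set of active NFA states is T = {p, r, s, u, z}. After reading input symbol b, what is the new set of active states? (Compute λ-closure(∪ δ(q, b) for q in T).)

{q, r, s, u, v, y, z}

r on b → {v}.
z on b → {z}.
No b-transition from p, s, u.
Union after reading b: {v, z}.
Now take the λ-closure:
From v via λ: add q.
From q via λ: add y.
From y via λ: add u.
From u via λ: add s.
From s via λ: add r.
No new states can be added; the closed set is {q, r, s, u, v, y, z}.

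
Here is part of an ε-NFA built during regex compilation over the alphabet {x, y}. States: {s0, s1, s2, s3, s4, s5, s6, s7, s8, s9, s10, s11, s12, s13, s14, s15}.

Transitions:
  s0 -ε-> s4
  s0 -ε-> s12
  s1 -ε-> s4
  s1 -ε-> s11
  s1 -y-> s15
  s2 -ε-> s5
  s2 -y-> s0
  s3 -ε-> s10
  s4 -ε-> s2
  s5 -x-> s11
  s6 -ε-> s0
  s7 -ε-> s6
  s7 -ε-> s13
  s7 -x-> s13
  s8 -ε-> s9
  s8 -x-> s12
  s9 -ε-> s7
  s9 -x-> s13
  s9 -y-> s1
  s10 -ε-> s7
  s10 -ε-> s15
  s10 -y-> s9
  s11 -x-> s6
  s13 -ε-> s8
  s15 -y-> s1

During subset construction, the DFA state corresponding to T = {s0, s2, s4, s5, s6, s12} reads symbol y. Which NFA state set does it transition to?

{s0, s2, s4, s5, s12}

s2 on y → {s0}.
No y-transition from s0, s4, s5, s6, s12.
Union after reading y: {s0}.
Now take the ε-closure:
From s0 via ε: add s4, s12.
From s4 via ε: add s2.
From s2 via ε: add s5.
No new states can be added; the closed set is {s0, s2, s4, s5, s12}.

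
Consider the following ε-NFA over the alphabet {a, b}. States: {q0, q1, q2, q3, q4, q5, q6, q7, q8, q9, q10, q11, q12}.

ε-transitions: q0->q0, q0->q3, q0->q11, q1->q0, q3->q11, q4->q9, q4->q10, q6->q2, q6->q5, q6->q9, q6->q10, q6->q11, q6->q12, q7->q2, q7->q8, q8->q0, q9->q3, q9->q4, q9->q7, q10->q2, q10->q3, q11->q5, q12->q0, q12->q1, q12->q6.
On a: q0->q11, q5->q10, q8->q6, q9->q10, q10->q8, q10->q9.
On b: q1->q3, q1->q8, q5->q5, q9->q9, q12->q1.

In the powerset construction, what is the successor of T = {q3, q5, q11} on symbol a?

{q2, q3, q5, q10, q11}

q5 on a → {q10}.
No a-transition from q3, q11.
Union after reading a: {q10}.
Now take the ε-closure:
From q10 via ε: add q2, q3.
From q3 via ε: add q11.
From q11 via ε: add q5.
No new states can be added; the closed set is {q2, q3, q5, q10, q11}.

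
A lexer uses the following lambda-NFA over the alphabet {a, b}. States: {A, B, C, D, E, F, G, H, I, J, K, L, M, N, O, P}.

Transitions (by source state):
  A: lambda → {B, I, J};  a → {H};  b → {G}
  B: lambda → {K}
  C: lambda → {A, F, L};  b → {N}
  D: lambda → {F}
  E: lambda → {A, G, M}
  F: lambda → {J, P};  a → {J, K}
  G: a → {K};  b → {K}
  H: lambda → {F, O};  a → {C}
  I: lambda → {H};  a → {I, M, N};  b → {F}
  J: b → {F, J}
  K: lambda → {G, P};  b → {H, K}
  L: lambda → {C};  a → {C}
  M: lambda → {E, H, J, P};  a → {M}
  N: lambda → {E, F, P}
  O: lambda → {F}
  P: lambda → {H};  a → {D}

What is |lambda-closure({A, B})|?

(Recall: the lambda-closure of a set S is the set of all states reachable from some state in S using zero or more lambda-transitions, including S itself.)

Start with {A, B}.
From A via lambda: add I, J.
From B via lambda: add K.
From I via lambda: add H.
From K via lambda: add G, P.
From H via lambda: add F, O.
lambda-closure = {A, B, F, G, H, I, J, K, O, P}, which has 10 states.

10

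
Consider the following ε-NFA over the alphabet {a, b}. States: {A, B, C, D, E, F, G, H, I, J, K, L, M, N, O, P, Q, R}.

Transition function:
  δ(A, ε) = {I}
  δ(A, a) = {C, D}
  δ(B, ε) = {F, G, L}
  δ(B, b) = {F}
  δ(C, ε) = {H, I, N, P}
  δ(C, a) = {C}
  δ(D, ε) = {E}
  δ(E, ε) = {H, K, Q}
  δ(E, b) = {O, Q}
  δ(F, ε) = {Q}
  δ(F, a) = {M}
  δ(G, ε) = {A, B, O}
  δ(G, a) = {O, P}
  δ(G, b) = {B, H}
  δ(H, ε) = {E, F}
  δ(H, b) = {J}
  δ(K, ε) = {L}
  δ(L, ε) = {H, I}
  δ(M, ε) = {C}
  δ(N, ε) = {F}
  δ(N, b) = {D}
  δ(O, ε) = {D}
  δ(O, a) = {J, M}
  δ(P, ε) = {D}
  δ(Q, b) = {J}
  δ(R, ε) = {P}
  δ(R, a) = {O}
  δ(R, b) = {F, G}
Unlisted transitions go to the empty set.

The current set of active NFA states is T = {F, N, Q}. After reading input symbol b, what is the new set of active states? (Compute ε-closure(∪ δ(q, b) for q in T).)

N on b → {D}.
Q on b → {J}.
No b-transition from F.
Union after reading b: {D, J}.
Now take the ε-closure:
From D via ε: add E.
From E via ε: add H, K, Q.
From H via ε: add F.
From K via ε: add L.
From L via ε: add I.
No new states can be added; the closed set is {D, E, F, H, I, J, K, L, Q}.

{D, E, F, H, I, J, K, L, Q}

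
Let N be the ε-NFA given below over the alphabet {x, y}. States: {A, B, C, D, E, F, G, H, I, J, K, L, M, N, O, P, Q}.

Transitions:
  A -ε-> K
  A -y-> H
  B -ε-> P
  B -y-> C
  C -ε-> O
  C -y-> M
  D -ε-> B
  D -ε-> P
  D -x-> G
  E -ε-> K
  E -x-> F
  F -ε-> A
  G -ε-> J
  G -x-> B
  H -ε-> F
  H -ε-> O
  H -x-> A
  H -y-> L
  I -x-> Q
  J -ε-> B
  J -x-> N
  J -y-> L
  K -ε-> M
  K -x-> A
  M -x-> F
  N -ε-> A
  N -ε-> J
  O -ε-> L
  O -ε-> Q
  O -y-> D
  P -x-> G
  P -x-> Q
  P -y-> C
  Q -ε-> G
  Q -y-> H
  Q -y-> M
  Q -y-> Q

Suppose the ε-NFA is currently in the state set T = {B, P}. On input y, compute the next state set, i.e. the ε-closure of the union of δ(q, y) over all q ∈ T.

B on y → {C}.
P on y → {C}.
Union after reading y: {C}.
Now take the ε-closure:
From C via ε: add O.
From O via ε: add L, Q.
From Q via ε: add G.
From G via ε: add J.
From J via ε: add B.
From B via ε: add P.
No new states can be added; the closed set is {B, C, G, J, L, O, P, Q}.

{B, C, G, J, L, O, P, Q}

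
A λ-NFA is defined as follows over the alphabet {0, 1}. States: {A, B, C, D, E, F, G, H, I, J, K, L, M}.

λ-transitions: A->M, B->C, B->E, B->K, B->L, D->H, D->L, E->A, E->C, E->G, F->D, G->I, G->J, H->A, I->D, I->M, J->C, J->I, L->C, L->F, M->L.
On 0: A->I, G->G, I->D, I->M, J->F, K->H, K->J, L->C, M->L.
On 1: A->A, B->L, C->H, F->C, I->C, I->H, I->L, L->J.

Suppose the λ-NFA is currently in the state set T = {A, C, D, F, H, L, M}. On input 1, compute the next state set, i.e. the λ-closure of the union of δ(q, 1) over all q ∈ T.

{A, C, D, F, H, I, J, L, M}

A on 1 → {A}.
C on 1 → {H}.
F on 1 → {C}.
L on 1 → {J}.
No 1-transition from D, H, M.
Union after reading 1: {A, C, H, J}.
Now take the λ-closure:
From A via λ: add M.
From J via λ: add I.
From I via λ: add D.
From M via λ: add L.
From L via λ: add F.
No new states can be added; the closed set is {A, C, D, F, H, I, J, L, M}.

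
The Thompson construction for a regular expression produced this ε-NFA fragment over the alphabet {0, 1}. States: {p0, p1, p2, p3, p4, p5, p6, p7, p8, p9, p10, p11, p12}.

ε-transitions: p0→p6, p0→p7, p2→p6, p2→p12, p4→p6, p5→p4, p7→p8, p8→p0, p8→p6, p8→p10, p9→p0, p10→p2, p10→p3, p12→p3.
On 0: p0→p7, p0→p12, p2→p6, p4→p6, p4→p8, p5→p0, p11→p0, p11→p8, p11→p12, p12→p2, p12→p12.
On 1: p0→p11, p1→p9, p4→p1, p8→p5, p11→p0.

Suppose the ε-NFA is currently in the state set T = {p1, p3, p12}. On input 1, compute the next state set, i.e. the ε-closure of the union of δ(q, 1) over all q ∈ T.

p1 on 1 → {p9}.
No 1-transition from p3, p12.
Union after reading 1: {p9}.
Now take the ε-closure:
From p9 via ε: add p0.
From p0 via ε: add p6, p7.
From p7 via ε: add p8.
From p8 via ε: add p10.
From p10 via ε: add p2, p3.
From p2 via ε: add p12.
No new states can be added; the closed set is {p0, p2, p3, p6, p7, p8, p9, p10, p12}.

{p0, p2, p3, p6, p7, p8, p9, p10, p12}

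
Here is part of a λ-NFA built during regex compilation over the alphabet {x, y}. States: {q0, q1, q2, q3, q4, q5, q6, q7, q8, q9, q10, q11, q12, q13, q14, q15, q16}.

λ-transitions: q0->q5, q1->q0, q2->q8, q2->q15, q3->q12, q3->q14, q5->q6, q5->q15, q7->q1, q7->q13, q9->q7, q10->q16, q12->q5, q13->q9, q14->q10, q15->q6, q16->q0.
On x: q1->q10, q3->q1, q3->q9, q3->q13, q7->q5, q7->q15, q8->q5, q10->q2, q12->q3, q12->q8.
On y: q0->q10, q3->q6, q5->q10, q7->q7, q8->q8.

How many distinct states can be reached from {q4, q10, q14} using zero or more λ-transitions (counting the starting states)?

8

Start with {q4, q10, q14}.
From q10 via λ: add q16.
From q16 via λ: add q0.
From q0 via λ: add q5.
From q5 via λ: add q6, q15.
λ-closure = {q0, q4, q5, q6, q10, q14, q15, q16}, which has 8 states.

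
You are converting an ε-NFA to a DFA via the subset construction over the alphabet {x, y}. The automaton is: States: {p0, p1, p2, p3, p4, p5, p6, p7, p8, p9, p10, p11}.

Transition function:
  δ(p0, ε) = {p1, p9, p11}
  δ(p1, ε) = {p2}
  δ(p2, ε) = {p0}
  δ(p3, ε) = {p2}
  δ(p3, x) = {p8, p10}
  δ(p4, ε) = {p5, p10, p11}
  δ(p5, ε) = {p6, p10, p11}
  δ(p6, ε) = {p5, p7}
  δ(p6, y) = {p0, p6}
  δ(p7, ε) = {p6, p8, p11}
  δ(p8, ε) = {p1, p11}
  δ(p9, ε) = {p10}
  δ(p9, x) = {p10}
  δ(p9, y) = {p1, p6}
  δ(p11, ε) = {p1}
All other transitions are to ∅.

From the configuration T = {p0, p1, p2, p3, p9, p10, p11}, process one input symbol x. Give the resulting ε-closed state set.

p3 on x → {p8, p10}.
p9 on x → {p10}.
No x-transition from p0, p1, p2, p10, p11.
Union after reading x: {p8, p10}.
Now take the ε-closure:
From p8 via ε: add p1, p11.
From p1 via ε: add p2.
From p2 via ε: add p0.
From p0 via ε: add p9.
No new states can be added; the closed set is {p0, p1, p2, p8, p9, p10, p11}.

{p0, p1, p2, p8, p9, p10, p11}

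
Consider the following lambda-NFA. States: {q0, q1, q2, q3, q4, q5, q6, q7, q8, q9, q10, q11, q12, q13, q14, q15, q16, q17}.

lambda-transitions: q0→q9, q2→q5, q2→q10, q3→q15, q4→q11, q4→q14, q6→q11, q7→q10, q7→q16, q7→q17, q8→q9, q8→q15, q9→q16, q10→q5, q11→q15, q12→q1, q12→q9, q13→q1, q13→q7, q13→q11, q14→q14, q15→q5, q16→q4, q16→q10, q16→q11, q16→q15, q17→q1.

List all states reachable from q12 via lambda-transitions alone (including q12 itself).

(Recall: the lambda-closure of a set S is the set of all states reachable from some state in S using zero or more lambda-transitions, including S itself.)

Start with {q12}.
From q12 via lambda: add q1, q9.
From q9 via lambda: add q16.
From q16 via lambda: add q4, q10, q11, q15.
From q4 via lambda: add q14.
From q10 via lambda: add q5.
No new states can be added; the closed set is {q1, q4, q5, q9, q10, q11, q12, q14, q15, q16}.

{q1, q4, q5, q9, q10, q11, q12, q14, q15, q16}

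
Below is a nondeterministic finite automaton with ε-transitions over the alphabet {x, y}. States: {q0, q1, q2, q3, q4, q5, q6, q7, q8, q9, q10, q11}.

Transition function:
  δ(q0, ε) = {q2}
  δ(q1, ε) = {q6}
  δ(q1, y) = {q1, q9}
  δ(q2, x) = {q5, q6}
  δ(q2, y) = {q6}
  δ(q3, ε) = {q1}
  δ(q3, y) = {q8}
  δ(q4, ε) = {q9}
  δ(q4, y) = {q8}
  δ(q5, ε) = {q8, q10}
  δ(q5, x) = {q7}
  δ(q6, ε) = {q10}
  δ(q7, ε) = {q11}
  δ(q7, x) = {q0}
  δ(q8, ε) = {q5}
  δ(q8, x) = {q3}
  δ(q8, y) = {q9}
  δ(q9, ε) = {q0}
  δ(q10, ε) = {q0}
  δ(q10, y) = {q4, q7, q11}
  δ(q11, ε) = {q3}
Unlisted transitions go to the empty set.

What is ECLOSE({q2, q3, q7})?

{q0, q1, q2, q3, q6, q7, q10, q11}

Start with {q2, q3, q7}.
From q3 via ε: add q1.
From q7 via ε: add q11.
From q1 via ε: add q6.
From q6 via ε: add q10.
From q10 via ε: add q0.
No new states can be added; the closed set is {q0, q1, q2, q3, q6, q7, q10, q11}.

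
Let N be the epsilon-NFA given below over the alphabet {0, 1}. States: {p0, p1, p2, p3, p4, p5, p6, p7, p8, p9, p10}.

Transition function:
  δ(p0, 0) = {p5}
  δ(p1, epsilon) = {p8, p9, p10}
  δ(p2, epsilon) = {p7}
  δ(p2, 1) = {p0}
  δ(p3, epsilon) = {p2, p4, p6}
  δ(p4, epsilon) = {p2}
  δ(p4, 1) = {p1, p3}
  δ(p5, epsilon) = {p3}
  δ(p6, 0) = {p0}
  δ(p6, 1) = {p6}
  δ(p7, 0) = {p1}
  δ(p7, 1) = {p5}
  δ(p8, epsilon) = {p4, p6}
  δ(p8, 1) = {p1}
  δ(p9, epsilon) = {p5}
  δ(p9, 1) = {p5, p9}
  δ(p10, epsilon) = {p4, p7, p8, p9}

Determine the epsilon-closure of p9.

Start with {p9}.
From p9 via epsilon: add p5.
From p5 via epsilon: add p3.
From p3 via epsilon: add p2, p4, p6.
From p2 via epsilon: add p7.
No new states can be added; the closed set is {p2, p3, p4, p5, p6, p7, p9}.

{p2, p3, p4, p5, p6, p7, p9}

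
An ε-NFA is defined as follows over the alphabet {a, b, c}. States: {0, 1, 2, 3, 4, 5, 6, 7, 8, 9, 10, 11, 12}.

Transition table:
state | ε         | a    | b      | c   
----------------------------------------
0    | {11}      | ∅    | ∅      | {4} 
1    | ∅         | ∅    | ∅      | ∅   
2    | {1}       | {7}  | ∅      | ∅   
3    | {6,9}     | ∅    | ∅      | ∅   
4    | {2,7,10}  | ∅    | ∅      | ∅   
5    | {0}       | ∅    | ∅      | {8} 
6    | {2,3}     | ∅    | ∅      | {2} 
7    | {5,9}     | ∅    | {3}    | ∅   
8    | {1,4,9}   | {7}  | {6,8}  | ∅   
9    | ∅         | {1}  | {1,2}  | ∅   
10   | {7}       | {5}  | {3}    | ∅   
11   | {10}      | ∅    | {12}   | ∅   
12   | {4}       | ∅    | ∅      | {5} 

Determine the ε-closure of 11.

Start with {11}.
From 11 via ε: add 10.
From 10 via ε: add 7.
From 7 via ε: add 5, 9.
From 5 via ε: add 0.
No new states can be added; the closed set is {0, 5, 7, 9, 10, 11}.

{0, 5, 7, 9, 10, 11}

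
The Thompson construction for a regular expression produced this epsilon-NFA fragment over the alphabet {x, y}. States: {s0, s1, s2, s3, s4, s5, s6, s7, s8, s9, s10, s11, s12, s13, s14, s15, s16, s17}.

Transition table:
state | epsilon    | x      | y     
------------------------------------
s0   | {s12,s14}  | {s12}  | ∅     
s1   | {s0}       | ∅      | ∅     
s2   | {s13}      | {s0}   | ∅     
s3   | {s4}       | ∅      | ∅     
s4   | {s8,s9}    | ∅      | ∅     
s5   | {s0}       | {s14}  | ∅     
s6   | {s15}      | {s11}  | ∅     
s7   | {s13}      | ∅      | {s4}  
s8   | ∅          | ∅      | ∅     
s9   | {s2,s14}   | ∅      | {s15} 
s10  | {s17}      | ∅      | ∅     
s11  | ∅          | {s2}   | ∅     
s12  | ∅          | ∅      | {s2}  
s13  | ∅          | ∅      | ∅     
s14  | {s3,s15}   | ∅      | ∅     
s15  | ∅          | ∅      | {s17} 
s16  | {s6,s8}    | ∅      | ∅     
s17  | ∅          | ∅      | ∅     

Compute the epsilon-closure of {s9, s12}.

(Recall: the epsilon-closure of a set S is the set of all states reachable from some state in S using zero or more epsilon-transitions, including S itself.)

{s2, s3, s4, s8, s9, s12, s13, s14, s15}

Start with {s9, s12}.
From s9 via epsilon: add s2, s14.
From s2 via epsilon: add s13.
From s14 via epsilon: add s3, s15.
From s3 via epsilon: add s4.
From s4 via epsilon: add s8.
No new states can be added; the closed set is {s2, s3, s4, s8, s9, s12, s13, s14, s15}.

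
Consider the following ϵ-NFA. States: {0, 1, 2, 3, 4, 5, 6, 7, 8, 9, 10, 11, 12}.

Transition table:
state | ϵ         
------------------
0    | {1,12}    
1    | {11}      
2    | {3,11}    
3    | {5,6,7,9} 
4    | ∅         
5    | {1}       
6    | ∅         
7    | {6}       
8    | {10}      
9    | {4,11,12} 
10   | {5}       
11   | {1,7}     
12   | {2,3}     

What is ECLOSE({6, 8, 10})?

Start with {6, 8, 10}.
From 10 via ϵ: add 5.
From 5 via ϵ: add 1.
From 1 via ϵ: add 11.
From 11 via ϵ: add 7.
No new states can be added; the closed set is {1, 5, 6, 7, 8, 10, 11}.

{1, 5, 6, 7, 8, 10, 11}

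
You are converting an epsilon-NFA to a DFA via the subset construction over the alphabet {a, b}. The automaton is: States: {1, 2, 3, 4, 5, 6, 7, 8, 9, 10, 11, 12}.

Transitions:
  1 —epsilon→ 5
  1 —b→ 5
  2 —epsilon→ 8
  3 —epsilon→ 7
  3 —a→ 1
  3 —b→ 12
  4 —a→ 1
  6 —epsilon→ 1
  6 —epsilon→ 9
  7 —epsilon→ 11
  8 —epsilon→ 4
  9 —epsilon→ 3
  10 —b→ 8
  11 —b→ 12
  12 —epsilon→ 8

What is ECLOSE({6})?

{1, 3, 5, 6, 7, 9, 11}

Start with {6}.
From 6 via epsilon: add 1, 9.
From 1 via epsilon: add 5.
From 9 via epsilon: add 3.
From 3 via epsilon: add 7.
From 7 via epsilon: add 11.
No new states can be added; the closed set is {1, 3, 5, 6, 7, 9, 11}.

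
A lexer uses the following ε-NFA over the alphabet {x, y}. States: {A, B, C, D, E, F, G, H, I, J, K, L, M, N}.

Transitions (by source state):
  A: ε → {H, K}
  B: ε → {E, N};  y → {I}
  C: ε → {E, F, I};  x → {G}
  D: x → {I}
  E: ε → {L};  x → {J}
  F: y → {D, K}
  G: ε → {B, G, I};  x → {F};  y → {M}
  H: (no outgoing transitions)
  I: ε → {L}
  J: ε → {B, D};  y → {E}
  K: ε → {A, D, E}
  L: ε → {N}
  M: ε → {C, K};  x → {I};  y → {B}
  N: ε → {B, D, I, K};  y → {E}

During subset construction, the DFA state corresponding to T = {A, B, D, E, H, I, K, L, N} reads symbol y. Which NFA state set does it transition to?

B on y → {I}.
N on y → {E}.
No y-transition from A, D, E, H, I, K, L.
Union after reading y: {E, I}.
Now take the ε-closure:
From E via ε: add L.
From L via ε: add N.
From N via ε: add B, D, K.
From K via ε: add A.
From A via ε: add H.
No new states can be added; the closed set is {A, B, D, E, H, I, K, L, N}.

{A, B, D, E, H, I, K, L, N}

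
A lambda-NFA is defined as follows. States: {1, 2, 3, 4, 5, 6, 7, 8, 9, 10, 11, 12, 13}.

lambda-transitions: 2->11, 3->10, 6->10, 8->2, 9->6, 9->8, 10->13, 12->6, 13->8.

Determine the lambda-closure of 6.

Start with {6}.
From 6 via lambda: add 10.
From 10 via lambda: add 13.
From 13 via lambda: add 8.
From 8 via lambda: add 2.
From 2 via lambda: add 11.
No new states can be added; the closed set is {2, 6, 8, 10, 11, 13}.

{2, 6, 8, 10, 11, 13}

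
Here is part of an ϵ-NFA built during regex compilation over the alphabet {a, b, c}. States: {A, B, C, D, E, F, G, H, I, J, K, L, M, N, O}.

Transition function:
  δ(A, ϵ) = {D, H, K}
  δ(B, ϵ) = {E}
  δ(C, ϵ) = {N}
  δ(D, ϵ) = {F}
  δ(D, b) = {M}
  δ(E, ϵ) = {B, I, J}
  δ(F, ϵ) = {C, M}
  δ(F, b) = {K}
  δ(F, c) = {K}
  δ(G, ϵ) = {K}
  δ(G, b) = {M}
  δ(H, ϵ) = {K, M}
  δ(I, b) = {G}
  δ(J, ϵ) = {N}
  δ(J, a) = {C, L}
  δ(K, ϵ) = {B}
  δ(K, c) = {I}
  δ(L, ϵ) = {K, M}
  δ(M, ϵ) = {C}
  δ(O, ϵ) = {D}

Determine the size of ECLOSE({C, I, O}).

Start with {C, I, O}.
From C via ϵ: add N.
From O via ϵ: add D.
From D via ϵ: add F.
From F via ϵ: add M.
ϵ-closure = {C, D, F, I, M, N, O}, which has 7 states.

7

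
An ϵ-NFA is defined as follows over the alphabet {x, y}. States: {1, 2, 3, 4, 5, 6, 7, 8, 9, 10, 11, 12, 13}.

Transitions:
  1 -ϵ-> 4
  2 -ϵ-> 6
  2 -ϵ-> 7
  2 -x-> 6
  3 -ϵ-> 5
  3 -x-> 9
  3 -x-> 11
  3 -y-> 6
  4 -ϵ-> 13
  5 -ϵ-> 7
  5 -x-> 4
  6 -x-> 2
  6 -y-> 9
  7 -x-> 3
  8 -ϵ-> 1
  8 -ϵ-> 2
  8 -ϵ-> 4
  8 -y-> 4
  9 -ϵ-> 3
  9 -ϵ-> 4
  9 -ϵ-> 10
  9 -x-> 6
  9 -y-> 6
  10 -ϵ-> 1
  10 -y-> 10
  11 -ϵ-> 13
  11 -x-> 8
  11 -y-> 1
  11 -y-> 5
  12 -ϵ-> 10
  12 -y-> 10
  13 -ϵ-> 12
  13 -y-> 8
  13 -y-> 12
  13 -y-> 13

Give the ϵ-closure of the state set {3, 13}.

Start with {3, 13}.
From 3 via ϵ: add 5.
From 13 via ϵ: add 12.
From 5 via ϵ: add 7.
From 12 via ϵ: add 10.
From 10 via ϵ: add 1.
From 1 via ϵ: add 4.
No new states can be added; the closed set is {1, 3, 4, 5, 7, 10, 12, 13}.

{1, 3, 4, 5, 7, 10, 12, 13}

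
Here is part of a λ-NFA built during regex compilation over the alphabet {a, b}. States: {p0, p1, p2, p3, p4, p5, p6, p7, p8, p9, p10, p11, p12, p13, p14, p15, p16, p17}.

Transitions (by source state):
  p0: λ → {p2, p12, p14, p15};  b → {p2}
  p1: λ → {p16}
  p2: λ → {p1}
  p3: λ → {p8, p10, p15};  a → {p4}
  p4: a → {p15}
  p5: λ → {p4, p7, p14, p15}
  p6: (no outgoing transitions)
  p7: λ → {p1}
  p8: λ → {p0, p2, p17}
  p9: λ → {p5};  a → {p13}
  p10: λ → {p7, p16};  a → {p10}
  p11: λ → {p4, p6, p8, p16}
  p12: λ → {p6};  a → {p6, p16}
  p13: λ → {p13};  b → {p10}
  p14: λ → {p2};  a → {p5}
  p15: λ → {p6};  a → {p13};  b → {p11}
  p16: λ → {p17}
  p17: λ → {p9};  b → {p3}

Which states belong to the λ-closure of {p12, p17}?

{p1, p2, p4, p5, p6, p7, p9, p12, p14, p15, p16, p17}

Start with {p12, p17}.
From p12 via λ: add p6.
From p17 via λ: add p9.
From p9 via λ: add p5.
From p5 via λ: add p4, p7, p14, p15.
From p7 via λ: add p1.
From p14 via λ: add p2.
From p1 via λ: add p16.
No new states can be added; the closed set is {p1, p2, p4, p5, p6, p7, p9, p12, p14, p15, p16, p17}.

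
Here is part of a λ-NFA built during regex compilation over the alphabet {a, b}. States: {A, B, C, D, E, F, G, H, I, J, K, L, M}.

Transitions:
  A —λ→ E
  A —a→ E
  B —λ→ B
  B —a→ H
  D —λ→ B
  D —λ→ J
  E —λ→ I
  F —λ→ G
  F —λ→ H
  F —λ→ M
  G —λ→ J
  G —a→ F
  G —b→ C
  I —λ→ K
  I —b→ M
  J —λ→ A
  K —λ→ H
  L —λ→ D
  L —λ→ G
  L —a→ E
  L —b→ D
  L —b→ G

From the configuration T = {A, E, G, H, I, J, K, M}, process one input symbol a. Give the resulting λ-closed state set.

A on a → {E}.
G on a → {F}.
No a-transition from E, H, I, J, K, M.
Union after reading a: {E, F}.
Now take the λ-closure:
From E via λ: add I.
From F via λ: add G, H, M.
From G via λ: add J.
From I via λ: add K.
From J via λ: add A.
No new states can be added; the closed set is {A, E, F, G, H, I, J, K, M}.

{A, E, F, G, H, I, J, K, M}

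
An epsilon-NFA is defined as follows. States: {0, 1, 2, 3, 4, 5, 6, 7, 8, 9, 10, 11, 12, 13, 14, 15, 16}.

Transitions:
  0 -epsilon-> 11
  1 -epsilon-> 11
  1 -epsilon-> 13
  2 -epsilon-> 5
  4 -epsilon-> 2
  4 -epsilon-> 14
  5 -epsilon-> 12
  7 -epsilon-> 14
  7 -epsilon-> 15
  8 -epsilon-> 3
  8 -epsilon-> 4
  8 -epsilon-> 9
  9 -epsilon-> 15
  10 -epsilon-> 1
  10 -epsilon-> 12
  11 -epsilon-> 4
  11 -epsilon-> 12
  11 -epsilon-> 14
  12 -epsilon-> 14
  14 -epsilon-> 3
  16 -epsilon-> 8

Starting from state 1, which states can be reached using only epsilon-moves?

{1, 2, 3, 4, 5, 11, 12, 13, 14}

Start with {1}.
From 1 via epsilon: add 11, 13.
From 11 via epsilon: add 4, 12, 14.
From 4 via epsilon: add 2.
From 14 via epsilon: add 3.
From 2 via epsilon: add 5.
No new states can be added; the closed set is {1, 2, 3, 4, 5, 11, 12, 13, 14}.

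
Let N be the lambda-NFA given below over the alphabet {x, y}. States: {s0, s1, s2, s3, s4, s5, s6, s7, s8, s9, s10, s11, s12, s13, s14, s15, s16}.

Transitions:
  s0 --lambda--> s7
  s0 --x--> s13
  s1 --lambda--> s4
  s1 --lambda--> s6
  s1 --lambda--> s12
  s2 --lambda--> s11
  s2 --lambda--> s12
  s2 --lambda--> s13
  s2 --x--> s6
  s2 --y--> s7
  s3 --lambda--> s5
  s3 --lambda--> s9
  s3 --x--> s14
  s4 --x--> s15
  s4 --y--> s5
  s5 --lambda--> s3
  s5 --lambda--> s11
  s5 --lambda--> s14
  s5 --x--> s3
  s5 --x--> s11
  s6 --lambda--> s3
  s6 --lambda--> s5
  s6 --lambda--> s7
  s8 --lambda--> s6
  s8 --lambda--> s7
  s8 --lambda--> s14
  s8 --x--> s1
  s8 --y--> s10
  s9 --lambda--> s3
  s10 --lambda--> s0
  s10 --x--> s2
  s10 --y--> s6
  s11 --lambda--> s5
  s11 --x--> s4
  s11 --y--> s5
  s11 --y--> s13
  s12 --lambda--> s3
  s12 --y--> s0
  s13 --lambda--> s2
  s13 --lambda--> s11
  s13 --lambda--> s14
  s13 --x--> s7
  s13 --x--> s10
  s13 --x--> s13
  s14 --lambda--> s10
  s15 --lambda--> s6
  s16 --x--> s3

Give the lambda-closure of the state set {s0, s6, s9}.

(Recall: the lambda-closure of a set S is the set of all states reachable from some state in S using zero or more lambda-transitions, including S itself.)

{s0, s3, s5, s6, s7, s9, s10, s11, s14}

Start with {s0, s6, s9}.
From s0 via lambda: add s7.
From s6 via lambda: add s3, s5.
From s5 via lambda: add s11, s14.
From s14 via lambda: add s10.
No new states can be added; the closed set is {s0, s3, s5, s6, s7, s9, s10, s11, s14}.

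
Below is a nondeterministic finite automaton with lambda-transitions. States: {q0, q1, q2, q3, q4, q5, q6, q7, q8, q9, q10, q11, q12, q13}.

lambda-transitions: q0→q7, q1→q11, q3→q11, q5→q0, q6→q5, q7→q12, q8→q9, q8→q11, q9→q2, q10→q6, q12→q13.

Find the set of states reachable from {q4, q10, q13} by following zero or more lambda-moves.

{q0, q4, q5, q6, q7, q10, q12, q13}

Start with {q4, q10, q13}.
From q10 via lambda: add q6.
From q6 via lambda: add q5.
From q5 via lambda: add q0.
From q0 via lambda: add q7.
From q7 via lambda: add q12.
No new states can be added; the closed set is {q0, q4, q5, q6, q7, q10, q12, q13}.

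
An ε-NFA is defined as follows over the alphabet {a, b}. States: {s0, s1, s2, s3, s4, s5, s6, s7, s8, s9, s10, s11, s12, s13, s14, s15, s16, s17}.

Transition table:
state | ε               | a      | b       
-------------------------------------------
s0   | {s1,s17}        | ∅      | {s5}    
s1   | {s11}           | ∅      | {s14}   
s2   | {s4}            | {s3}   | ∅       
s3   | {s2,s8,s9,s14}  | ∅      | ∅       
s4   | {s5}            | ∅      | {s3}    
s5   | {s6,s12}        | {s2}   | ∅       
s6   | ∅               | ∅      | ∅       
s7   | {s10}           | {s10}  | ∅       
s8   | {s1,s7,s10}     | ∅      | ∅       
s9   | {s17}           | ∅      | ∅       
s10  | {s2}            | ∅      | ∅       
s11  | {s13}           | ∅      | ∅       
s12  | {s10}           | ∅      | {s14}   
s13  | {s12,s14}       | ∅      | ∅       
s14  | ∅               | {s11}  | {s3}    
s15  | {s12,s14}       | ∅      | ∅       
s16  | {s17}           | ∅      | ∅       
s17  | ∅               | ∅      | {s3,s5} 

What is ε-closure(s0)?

{s0, s1, s2, s4, s5, s6, s10, s11, s12, s13, s14, s17}

Start with {s0}.
From s0 via ε: add s1, s17.
From s1 via ε: add s11.
From s11 via ε: add s13.
From s13 via ε: add s12, s14.
From s12 via ε: add s10.
From s10 via ε: add s2.
From s2 via ε: add s4.
From s4 via ε: add s5.
From s5 via ε: add s6.
No new states can be added; the closed set is {s0, s1, s2, s4, s5, s6, s10, s11, s12, s13, s14, s17}.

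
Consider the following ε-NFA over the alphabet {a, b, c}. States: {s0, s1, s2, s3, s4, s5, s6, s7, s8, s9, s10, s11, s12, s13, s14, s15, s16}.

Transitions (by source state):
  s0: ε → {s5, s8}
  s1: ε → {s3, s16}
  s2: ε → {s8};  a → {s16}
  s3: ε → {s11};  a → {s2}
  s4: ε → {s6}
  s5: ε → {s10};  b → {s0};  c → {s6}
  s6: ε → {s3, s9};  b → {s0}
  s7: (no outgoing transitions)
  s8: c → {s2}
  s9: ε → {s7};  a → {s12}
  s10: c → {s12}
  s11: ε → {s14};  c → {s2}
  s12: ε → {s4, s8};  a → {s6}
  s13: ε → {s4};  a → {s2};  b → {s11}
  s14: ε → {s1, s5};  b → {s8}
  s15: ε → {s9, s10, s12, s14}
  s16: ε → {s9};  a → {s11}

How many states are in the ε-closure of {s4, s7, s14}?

11

Start with {s4, s7, s14}.
From s4 via ε: add s6.
From s14 via ε: add s1, s5.
From s1 via ε: add s3, s16.
From s5 via ε: add s10.
From s6 via ε: add s9.
From s3 via ε: add s11.
ε-closure = {s1, s3, s4, s5, s6, s7, s9, s10, s11, s14, s16}, which has 11 states.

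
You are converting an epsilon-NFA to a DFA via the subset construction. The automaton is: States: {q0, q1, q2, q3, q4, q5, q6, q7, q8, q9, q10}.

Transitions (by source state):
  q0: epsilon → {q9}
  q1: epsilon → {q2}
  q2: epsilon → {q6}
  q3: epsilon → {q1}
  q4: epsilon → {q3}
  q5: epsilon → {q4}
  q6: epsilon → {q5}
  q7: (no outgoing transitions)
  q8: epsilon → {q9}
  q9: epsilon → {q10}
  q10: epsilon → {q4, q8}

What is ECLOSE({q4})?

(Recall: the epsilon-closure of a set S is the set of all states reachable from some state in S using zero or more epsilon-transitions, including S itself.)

{q1, q2, q3, q4, q5, q6}

Start with {q4}.
From q4 via epsilon: add q3.
From q3 via epsilon: add q1.
From q1 via epsilon: add q2.
From q2 via epsilon: add q6.
From q6 via epsilon: add q5.
No new states can be added; the closed set is {q1, q2, q3, q4, q5, q6}.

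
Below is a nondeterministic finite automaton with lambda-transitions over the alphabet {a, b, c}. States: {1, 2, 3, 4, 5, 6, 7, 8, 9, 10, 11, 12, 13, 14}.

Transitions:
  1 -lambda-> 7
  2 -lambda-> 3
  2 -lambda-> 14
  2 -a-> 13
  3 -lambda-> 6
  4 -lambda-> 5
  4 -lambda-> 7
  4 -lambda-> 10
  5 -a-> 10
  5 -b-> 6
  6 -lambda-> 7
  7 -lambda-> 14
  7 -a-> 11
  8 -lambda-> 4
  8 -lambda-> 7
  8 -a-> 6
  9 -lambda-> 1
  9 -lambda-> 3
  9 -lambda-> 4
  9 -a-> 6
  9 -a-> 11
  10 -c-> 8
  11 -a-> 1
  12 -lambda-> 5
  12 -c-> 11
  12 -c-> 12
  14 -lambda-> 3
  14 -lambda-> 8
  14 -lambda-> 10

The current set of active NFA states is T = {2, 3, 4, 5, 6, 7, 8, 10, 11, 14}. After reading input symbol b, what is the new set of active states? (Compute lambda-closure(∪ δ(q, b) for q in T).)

5 on b → {6}.
No b-transition from 2, 3, 4, 6, 7, 8, 10, 11, 14.
Union after reading b: {6}.
Now take the lambda-closure:
From 6 via lambda: add 7.
From 7 via lambda: add 14.
From 14 via lambda: add 3, 8, 10.
From 8 via lambda: add 4.
From 4 via lambda: add 5.
No new states can be added; the closed set is {3, 4, 5, 6, 7, 8, 10, 14}.

{3, 4, 5, 6, 7, 8, 10, 14}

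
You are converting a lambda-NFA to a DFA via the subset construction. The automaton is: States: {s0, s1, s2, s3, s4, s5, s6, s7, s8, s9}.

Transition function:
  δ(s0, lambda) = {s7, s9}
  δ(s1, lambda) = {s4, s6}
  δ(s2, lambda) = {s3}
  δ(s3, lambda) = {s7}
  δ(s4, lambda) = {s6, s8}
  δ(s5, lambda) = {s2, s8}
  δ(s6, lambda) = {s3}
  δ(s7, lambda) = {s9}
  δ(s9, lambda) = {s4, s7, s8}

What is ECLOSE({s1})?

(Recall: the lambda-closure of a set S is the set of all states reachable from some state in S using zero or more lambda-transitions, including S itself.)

{s1, s3, s4, s6, s7, s8, s9}

Start with {s1}.
From s1 via lambda: add s4, s6.
From s4 via lambda: add s8.
From s6 via lambda: add s3.
From s3 via lambda: add s7.
From s7 via lambda: add s9.
No new states can be added; the closed set is {s1, s3, s4, s6, s7, s8, s9}.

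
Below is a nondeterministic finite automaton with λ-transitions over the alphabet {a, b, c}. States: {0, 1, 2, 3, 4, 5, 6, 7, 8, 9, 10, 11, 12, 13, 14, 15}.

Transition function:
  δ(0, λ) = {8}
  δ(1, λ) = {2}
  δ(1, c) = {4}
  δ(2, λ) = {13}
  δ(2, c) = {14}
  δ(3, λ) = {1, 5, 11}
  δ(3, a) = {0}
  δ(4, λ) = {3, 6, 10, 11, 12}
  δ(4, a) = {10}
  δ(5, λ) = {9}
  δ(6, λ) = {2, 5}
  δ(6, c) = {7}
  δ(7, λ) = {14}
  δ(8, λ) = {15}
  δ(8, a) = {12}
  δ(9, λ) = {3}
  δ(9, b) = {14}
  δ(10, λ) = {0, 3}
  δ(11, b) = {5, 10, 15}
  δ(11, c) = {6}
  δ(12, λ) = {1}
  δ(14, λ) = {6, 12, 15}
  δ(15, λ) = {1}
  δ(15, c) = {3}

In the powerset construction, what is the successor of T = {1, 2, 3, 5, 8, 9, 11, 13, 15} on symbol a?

{0, 1, 2, 8, 12, 13, 15}

3 on a → {0}.
8 on a → {12}.
No a-transition from 1, 2, 5, 9, 11, 13, 15.
Union after reading a: {0, 12}.
Now take the λ-closure:
From 0 via λ: add 8.
From 12 via λ: add 1.
From 1 via λ: add 2.
From 8 via λ: add 15.
From 2 via λ: add 13.
No new states can be added; the closed set is {0, 1, 2, 8, 12, 13, 15}.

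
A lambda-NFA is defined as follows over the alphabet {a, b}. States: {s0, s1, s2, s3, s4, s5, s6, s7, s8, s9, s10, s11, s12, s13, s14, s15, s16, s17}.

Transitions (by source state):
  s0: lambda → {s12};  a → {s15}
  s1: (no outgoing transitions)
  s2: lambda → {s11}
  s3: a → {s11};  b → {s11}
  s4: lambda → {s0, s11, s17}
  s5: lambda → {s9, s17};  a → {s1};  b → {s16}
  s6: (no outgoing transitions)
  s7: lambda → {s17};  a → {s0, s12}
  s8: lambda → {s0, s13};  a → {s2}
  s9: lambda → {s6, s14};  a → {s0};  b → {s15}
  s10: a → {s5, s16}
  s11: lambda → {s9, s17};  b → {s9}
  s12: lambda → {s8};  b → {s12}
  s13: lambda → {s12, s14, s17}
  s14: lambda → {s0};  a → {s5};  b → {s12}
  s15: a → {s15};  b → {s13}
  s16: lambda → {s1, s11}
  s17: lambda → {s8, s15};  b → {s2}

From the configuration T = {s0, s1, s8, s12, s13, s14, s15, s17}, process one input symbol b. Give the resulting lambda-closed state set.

{s0, s2, s6, s8, s9, s11, s12, s13, s14, s15, s17}

s12 on b → {s12}.
s14 on b → {s12}.
s15 on b → {s13}.
s17 on b → {s2}.
No b-transition from s0, s1, s8, s13.
Union after reading b: {s2, s12, s13}.
Now take the lambda-closure:
From s2 via lambda: add s11.
From s12 via lambda: add s8.
From s13 via lambda: add s14, s17.
From s8 via lambda: add s0.
From s11 via lambda: add s9.
From s17 via lambda: add s15.
From s9 via lambda: add s6.
No new states can be added; the closed set is {s0, s2, s6, s8, s9, s11, s12, s13, s14, s15, s17}.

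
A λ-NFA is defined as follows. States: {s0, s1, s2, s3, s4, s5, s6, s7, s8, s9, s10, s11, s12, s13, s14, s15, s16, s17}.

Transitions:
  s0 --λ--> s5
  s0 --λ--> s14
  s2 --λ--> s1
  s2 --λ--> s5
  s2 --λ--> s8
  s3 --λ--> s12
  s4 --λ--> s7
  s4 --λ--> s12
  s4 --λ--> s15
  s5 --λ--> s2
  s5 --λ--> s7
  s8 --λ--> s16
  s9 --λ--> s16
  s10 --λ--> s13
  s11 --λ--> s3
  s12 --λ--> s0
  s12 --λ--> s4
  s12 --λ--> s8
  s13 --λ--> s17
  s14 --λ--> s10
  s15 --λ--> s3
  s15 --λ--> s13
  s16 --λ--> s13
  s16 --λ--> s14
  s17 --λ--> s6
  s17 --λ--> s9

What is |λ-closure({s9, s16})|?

Start with {s9, s16}.
From s16 via λ: add s13, s14.
From s13 via λ: add s17.
From s14 via λ: add s10.
From s17 via λ: add s6.
λ-closure = {s6, s9, s10, s13, s14, s16, s17}, which has 7 states.

7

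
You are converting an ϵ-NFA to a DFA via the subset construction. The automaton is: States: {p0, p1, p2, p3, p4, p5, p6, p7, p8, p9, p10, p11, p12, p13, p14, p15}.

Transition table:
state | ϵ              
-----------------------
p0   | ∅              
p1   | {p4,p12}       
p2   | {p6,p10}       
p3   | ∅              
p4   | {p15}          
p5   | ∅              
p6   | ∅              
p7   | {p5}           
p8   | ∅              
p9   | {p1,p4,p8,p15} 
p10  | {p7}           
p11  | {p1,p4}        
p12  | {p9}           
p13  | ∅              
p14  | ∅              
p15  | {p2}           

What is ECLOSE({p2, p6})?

{p2, p5, p6, p7, p10}

Start with {p2, p6}.
From p2 via ϵ: add p10.
From p10 via ϵ: add p7.
From p7 via ϵ: add p5.
No new states can be added; the closed set is {p2, p5, p6, p7, p10}.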